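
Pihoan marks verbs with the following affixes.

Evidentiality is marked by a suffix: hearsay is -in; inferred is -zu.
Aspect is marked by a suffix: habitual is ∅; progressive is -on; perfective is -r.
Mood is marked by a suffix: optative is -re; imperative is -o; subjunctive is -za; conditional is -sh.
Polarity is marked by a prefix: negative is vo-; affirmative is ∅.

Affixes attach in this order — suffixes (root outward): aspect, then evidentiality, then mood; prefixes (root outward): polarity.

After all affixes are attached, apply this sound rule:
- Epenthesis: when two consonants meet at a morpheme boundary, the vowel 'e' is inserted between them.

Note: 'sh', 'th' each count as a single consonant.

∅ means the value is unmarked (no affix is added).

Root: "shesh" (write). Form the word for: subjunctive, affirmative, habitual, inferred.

aspect = habitual: zero marking, form stays shesh.
Attach evidentiality inferred -zu → sheshzu.
Attach mood subjunctive -za → sheshzuza.
polarity = affirmative: zero marking, form stays sheshzuza.
Apply epenthesis: sheshzuza → sheshezuza.

sheshezuza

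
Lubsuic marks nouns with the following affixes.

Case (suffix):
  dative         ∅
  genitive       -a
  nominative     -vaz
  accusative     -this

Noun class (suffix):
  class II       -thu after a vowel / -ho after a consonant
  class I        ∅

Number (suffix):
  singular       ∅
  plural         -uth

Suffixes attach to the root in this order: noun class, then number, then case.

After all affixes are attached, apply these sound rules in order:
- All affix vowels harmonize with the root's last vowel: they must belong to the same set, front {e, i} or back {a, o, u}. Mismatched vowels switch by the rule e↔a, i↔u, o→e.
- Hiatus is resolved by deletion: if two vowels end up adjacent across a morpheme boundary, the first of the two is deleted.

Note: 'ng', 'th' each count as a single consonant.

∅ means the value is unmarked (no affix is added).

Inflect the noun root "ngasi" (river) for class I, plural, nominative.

ngasithvez

noun class = class I: zero marking, form stays ngasi.
Attach number plural -uth → ngasiuth.
Attach case nominative -vaz → ngasiuthvaz.
Apply vowel harmony: ngasiuthvaz → ngasiithvez.
Apply vowel deletion: ngasiithvez → ngasithvez.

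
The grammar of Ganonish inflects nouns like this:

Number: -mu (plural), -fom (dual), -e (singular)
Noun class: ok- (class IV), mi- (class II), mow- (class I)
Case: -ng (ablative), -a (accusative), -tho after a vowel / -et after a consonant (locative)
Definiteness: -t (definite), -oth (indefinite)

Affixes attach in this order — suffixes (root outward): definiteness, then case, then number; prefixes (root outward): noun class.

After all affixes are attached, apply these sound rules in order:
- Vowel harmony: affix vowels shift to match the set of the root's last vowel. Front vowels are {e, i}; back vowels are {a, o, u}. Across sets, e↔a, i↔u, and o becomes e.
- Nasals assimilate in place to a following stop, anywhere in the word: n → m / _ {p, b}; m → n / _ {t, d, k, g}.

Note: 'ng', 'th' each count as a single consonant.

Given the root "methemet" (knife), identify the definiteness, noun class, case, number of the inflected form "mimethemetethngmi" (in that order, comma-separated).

indefinite, class II, ablative, plural

Segment: mi-methemet-oth-ng-mu.
definiteness: -oth → indefinite.
noun class: mi- → class II.
case: -ng → ablative.
number: -mu → plural.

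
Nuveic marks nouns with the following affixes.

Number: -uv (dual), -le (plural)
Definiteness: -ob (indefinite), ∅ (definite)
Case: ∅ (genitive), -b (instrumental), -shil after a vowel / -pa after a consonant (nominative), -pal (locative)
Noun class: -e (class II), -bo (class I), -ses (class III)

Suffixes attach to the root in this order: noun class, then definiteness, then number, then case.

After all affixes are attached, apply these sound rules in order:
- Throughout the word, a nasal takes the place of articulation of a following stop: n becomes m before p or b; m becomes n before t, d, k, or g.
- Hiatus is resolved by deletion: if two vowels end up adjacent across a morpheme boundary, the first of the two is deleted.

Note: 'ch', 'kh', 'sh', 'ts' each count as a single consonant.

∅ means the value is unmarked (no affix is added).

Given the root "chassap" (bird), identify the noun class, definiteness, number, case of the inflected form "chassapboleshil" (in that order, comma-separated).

class I, definite, plural, nominative

Segment: chassap-bo-le-shil.
noun class: -bo → class I.
definiteness: ∅ → definite.
number: -le → plural.
case: -shil/pa → nominative.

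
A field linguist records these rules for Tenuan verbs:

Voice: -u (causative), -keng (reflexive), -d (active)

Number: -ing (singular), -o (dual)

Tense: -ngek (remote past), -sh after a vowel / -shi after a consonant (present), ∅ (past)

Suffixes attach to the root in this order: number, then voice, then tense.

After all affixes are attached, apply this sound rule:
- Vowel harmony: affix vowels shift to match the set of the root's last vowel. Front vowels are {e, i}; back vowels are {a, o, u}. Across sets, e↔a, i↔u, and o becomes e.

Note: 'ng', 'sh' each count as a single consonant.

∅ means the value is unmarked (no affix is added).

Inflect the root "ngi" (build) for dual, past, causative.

Attach number dual -o → ngio.
Attach voice causative -u → ngiou.
tense = past: zero marking, form stays ngiou.
Apply vowel harmony: ngiou → ngiei.

ngiei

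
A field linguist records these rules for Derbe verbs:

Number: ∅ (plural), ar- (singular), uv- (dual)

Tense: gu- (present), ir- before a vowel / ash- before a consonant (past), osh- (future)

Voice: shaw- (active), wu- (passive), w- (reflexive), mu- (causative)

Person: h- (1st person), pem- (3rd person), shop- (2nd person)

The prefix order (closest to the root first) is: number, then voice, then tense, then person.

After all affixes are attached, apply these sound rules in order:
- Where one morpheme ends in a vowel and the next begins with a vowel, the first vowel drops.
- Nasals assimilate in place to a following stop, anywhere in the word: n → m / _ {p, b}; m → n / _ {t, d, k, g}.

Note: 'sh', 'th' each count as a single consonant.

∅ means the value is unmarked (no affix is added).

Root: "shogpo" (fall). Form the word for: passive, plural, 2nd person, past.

number = plural: zero marking, form stays shogpo.
Attach voice passive wu- → wushogpo.
Attach tense past ash- (before consonant 'w') → ashwushogpo.
Attach person 2nd person shop- → shopashwushogpo.
Vowel deletion: no change.
Nasal assimilation: no change.

shopashwushogpo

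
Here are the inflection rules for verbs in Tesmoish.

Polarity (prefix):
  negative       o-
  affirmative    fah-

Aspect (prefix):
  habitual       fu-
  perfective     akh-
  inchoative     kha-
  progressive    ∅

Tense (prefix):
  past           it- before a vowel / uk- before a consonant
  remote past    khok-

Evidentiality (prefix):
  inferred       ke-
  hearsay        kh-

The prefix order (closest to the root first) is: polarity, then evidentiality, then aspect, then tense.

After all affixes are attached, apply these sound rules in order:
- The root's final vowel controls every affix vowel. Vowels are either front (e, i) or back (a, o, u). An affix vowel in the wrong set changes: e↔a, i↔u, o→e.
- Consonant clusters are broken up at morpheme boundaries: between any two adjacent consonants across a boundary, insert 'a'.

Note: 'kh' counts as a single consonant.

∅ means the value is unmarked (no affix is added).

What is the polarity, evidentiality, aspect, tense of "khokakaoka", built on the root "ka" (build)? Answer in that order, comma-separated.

Segment: khok-ke-o-ka.
polarity: o- → negative.
evidentiality: ke- → inferred.
aspect: ∅ → progressive.
tense: khok- → remote past.

negative, inferred, progressive, remote past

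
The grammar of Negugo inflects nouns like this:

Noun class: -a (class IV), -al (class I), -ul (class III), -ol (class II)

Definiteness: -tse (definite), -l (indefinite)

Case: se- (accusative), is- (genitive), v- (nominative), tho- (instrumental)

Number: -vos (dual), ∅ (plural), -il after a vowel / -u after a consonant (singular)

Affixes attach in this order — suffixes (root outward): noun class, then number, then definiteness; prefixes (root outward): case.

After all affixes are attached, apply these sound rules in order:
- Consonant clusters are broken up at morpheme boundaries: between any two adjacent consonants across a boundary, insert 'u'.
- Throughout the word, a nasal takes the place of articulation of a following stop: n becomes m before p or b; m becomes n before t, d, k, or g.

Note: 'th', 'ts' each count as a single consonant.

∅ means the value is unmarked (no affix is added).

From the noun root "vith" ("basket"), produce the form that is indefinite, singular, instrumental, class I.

Attach noun class class I -al → vithal.
Attach number singular -u (after consonant 'l') → vithalu.
Attach case instrumental tho- → thovithalu.
Attach definiteness indefinite -l → thovithalul.
Epenthesis: no change.
Nasal assimilation: no change.

thovithalul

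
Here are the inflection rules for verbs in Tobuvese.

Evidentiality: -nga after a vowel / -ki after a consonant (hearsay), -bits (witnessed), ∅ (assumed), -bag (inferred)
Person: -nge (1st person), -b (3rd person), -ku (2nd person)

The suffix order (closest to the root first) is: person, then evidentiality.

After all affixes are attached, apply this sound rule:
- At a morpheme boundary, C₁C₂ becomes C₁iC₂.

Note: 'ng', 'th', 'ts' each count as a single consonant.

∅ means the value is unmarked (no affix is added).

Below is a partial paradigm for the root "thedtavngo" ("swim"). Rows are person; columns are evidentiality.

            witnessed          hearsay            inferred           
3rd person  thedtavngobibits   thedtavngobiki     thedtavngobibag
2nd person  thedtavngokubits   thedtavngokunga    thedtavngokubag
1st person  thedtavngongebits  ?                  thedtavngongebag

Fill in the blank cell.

thedtavngongenga

Attach person 1st person -nge → thedtavngonge.
Attach evidentiality hearsay -nga (after vowel 'e') → thedtavngongenga.
Epenthesis: no change.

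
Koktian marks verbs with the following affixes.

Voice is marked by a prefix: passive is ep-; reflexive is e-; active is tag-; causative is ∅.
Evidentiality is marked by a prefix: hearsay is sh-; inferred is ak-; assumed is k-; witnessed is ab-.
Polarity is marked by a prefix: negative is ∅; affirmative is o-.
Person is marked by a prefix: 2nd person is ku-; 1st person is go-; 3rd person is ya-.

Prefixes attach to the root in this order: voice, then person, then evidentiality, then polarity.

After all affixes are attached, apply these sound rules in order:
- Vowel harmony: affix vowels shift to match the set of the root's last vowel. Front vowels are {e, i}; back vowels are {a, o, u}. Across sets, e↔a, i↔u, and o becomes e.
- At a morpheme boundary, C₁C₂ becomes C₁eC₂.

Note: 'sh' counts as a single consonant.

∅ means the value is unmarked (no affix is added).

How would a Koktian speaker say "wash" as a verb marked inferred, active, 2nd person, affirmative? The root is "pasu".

oakekutagepasu

Attach voice active tag- → tagpasu.
Attach person 2nd person ku- → kutagpasu.
Attach evidentiality inferred ak- → akkutagpasu.
Attach polarity affirmative o- → oakkutagpasu.
Vowel harmony: no change.
Apply epenthesis: oakkutagpasu → oakekutagepasu.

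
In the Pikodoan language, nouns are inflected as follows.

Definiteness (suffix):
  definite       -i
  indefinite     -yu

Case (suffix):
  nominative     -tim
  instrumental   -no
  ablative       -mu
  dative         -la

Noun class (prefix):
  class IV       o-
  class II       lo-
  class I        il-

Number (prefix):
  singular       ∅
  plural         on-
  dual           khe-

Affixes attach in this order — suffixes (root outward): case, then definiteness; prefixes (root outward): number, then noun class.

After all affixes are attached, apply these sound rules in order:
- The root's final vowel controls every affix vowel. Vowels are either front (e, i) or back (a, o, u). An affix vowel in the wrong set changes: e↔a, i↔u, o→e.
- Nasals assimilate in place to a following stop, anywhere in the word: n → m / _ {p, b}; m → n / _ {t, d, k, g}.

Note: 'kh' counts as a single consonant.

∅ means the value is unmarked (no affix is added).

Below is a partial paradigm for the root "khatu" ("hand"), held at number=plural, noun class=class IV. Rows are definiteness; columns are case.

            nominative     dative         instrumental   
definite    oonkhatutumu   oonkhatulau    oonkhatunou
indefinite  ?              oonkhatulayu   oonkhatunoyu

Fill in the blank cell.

oonkhatutumyu

Attach number plural on- → onkhatu.
Attach case nominative -tim → onkhatutim.
Attach definiteness indefinite -yu → onkhatutimyu.
Attach noun class class IV o- → oonkhatutimyu.
Apply vowel harmony: oonkhatutimyu → oonkhatutumyu.
Nasal assimilation: no change.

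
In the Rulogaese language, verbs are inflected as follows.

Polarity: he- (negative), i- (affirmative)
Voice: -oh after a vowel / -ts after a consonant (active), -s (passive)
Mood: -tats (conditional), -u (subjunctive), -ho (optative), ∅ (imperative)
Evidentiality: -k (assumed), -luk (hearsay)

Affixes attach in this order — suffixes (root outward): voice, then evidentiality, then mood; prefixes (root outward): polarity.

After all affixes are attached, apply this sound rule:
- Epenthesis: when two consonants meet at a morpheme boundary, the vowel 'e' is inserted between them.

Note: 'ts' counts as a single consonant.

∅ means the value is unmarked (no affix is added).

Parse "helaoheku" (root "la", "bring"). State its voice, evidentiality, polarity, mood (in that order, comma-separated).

Segment: he-la-oh-k-u.
voice: -oh/ts → active.
evidentiality: -k → assumed.
polarity: he- → negative.
mood: -u → subjunctive.

active, assumed, negative, subjunctive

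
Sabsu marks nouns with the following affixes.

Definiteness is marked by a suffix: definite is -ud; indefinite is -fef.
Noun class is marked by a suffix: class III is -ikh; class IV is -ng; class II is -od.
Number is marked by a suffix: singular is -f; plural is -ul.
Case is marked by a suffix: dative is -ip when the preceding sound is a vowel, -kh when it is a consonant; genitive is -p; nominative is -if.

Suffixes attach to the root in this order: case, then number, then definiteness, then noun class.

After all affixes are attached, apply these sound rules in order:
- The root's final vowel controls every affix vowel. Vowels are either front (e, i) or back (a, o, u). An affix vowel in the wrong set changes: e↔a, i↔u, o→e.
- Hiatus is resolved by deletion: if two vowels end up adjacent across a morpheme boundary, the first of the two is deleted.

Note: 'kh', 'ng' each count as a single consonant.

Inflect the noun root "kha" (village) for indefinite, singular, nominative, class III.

khufffafukh

Attach case nominative -if → khaif.
Attach number singular -f → khaiff.
Attach definiteness indefinite -fef → khaifffef.
Attach noun class class III -ikh → khaifffefikh.
Apply vowel harmony: khaifffefikh → khaufffafukh.
Apply vowel deletion: khaufffafukh → khufffafukh.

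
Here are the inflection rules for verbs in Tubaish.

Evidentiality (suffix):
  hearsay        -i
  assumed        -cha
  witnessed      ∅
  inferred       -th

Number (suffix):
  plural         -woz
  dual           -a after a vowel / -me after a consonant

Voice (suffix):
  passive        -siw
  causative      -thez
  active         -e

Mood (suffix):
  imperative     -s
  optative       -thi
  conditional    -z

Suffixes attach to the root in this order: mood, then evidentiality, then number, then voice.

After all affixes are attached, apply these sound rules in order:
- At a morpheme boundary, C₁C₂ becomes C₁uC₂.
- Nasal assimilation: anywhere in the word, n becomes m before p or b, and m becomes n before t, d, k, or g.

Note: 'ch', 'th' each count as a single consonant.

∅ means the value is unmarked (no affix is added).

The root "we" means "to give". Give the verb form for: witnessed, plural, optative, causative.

Attach mood optative -thi → wethi.
evidentiality = witnessed: zero marking, form stays wethi.
Attach number plural -woz → wethiwoz.
Attach voice causative -thez → wethiwozthez.
Apply epenthesis: wethiwozthez → wethiwozuthez.
Nasal assimilation: no change.

wethiwozuthez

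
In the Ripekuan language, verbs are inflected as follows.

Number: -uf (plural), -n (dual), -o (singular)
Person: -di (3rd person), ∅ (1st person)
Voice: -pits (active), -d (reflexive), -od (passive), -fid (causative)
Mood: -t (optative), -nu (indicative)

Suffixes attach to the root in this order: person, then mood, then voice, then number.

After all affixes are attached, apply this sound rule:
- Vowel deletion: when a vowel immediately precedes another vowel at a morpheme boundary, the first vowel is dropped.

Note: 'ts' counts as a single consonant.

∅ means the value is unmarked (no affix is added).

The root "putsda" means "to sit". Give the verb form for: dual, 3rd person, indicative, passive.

Attach person 3rd person -di → putsdadi.
Attach mood indicative -nu → putsdadinu.
Attach voice passive -od → putsdadinuod.
Attach number dual -n → putsdadinuodn.
Apply vowel deletion: putsdadinuodn → putsdadinodn.

putsdadinodn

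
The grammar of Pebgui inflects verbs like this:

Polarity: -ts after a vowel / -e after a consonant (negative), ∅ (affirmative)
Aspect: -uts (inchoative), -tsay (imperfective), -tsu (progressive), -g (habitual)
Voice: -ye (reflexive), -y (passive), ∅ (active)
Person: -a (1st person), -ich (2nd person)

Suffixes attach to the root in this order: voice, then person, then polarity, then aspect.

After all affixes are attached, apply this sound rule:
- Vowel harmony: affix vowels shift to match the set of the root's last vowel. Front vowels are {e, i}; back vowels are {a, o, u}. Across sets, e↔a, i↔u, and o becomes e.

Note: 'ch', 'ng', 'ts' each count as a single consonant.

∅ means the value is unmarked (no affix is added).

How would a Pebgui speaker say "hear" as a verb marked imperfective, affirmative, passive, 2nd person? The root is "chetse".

chetseyichtsey

Attach voice passive -y → chetsey.
Attach person 2nd person -ich → chetseyich.
polarity = affirmative: zero marking, form stays chetseyich.
Attach aspect imperfective -tsay → chetseyichtsay.
Apply vowel harmony: chetseyichtsay → chetseyichtsey.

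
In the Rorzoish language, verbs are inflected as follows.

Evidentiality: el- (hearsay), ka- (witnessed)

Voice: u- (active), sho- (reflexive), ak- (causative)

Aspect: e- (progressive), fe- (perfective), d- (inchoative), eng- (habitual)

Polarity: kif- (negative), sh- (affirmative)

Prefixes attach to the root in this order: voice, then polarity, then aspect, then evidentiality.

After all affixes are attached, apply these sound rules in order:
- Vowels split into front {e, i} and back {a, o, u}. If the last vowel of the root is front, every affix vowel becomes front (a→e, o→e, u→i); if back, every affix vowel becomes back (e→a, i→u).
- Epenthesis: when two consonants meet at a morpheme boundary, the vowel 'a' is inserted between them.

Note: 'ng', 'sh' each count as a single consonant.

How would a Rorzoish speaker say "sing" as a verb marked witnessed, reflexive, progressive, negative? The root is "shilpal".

Attach voice reflexive sho- → shoshilpal.
Attach polarity negative kif- → kifshoshilpal.
Attach aspect progressive e- → ekifshoshilpal.
Attach evidentiality witnessed ka- → kaekifshoshilpal.
Apply vowel harmony: kaekifshoshilpal → kaakufshoshilpal.
Apply epenthesis: kaakufshoshilpal → kaakufashoshilpal.

kaakufashoshilpal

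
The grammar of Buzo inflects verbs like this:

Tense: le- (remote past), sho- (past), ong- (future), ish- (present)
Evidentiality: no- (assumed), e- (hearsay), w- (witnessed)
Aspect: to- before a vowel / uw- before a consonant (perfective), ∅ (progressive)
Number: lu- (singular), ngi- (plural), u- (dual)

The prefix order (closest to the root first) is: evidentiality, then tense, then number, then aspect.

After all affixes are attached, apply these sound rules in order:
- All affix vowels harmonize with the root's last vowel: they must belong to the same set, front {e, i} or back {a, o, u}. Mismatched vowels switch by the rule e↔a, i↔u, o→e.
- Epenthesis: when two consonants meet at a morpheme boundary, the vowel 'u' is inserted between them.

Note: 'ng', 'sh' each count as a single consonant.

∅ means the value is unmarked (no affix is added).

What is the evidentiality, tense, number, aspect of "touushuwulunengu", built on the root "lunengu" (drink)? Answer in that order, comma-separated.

witnessed, present, dual, perfective

Segment: to-u-ish-w-lunengu.
evidentiality: w- → witnessed.
tense: ish- → present.
number: u- → dual.
aspect: to/uw- → perfective.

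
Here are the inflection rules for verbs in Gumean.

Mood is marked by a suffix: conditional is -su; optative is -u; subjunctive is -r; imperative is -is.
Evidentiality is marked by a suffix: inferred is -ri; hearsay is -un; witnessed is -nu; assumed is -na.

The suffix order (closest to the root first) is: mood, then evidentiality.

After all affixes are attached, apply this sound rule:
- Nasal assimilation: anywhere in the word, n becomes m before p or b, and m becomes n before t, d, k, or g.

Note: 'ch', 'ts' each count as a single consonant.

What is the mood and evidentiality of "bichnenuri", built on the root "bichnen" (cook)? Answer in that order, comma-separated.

Segment: bichnen-u-ri.
mood: -u → optative.
evidentiality: -ri → inferred.

optative, inferred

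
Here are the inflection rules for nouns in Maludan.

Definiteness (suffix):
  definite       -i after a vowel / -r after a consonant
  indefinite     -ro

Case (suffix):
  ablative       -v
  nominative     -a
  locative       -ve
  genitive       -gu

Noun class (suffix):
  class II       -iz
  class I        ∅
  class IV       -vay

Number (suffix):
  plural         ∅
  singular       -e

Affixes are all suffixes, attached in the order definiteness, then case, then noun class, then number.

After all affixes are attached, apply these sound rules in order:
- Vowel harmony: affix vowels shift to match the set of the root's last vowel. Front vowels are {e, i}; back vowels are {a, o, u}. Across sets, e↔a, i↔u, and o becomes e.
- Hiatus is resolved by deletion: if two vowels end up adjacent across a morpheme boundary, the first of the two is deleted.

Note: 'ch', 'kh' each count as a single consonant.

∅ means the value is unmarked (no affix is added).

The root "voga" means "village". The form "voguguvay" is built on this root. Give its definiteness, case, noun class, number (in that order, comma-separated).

definite, genitive, class IV, plural

Segment: voga-i-gu-vay.
definiteness: -i/r → definite.
case: -gu → genitive.
noun class: -vay → class IV.
number: ∅ → plural.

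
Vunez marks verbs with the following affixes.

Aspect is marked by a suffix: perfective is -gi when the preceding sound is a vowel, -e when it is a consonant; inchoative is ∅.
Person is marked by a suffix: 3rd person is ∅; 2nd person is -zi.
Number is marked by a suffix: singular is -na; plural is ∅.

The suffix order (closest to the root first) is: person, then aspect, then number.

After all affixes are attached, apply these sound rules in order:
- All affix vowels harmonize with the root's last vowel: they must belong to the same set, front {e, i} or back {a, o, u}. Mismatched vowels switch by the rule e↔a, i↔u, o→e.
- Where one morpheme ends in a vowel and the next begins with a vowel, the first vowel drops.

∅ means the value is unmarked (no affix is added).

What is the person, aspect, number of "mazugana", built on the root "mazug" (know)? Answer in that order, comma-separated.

3rd person, perfective, singular

Segment: mazug-e-na.
person: ∅ → 3rd person.
aspect: -gi/e → perfective.
number: -na → singular.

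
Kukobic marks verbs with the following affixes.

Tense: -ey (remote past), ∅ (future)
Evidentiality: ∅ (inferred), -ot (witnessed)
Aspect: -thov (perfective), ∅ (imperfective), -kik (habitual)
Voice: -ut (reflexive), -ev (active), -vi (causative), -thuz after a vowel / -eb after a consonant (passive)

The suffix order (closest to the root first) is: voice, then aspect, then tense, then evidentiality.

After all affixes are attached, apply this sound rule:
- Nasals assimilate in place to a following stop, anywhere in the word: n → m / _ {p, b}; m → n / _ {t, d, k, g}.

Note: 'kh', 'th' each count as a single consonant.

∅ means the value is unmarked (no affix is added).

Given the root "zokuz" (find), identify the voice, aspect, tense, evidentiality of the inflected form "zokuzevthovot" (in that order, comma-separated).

active, perfective, future, witnessed

Segment: zokuz-ev-thov-ot.
voice: -ev → active.
aspect: -thov → perfective.
tense: ∅ → future.
evidentiality: -ot → witnessed.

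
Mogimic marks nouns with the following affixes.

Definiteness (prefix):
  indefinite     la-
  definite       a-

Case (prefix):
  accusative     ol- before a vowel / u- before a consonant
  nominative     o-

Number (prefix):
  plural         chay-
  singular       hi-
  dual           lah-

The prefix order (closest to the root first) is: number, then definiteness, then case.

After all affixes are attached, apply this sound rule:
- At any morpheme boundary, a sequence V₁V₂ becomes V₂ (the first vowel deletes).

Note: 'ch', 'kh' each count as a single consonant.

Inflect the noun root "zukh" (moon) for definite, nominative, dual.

Attach number dual lah- → lahzukh.
Attach definiteness definite a- → alahzukh.
Attach case nominative o- → oalahzukh.
Apply vowel deletion: oalahzukh → alahzukh.

alahzukh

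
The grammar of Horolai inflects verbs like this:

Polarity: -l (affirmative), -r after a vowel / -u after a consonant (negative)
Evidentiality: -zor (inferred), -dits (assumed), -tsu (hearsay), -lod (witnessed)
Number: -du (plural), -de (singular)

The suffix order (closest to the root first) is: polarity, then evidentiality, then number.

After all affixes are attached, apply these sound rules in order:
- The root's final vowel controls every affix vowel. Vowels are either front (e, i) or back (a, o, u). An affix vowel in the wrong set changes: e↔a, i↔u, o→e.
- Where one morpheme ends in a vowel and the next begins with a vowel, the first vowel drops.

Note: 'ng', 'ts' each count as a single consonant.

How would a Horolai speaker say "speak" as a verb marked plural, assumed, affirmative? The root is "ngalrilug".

Attach polarity affirmative -l → ngalrilugl.
Attach evidentiality assumed -dits → ngalrilugldits.
Attach number plural -du → ngalriluglditsdu.
Apply vowel harmony: ngalriluglditsdu → ngalrilugldutsdu.
Vowel deletion: no change.

ngalrilugldutsdu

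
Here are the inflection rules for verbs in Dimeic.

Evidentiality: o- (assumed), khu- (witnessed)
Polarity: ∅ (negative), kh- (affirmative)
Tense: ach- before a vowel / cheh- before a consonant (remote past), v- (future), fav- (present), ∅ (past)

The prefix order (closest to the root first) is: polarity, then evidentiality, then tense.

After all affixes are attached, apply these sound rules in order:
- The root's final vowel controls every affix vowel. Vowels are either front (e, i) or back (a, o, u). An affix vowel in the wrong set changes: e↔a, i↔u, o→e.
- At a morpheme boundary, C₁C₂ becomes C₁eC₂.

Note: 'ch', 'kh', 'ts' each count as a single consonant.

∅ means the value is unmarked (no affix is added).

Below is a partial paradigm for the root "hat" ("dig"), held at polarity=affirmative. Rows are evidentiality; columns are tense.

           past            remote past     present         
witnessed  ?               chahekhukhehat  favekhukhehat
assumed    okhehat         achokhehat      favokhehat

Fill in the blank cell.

Attach polarity affirmative kh- → khhat.
Attach evidentiality witnessed khu- → khukhhat.
tense = past: zero marking, form stays khukhhat.
Vowel harmony: no change.
Apply epenthesis: khukhhat → khukhehat.

khukhehat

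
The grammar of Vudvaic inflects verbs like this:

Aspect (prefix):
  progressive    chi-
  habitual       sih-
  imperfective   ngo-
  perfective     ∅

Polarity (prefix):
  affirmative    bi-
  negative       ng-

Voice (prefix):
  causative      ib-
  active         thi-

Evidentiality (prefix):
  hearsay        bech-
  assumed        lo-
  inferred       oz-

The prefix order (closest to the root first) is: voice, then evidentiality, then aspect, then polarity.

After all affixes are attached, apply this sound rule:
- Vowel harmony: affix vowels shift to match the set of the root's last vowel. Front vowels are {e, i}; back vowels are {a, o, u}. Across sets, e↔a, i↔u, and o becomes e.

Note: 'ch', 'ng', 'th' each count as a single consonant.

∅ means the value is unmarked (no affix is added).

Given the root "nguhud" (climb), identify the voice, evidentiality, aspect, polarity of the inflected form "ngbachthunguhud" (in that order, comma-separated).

Segment: ng-bech-thi-nguhud.
voice: thi- → active.
evidentiality: bech- → hearsay.
aspect: ∅ → perfective.
polarity: ng- → negative.

active, hearsay, perfective, negative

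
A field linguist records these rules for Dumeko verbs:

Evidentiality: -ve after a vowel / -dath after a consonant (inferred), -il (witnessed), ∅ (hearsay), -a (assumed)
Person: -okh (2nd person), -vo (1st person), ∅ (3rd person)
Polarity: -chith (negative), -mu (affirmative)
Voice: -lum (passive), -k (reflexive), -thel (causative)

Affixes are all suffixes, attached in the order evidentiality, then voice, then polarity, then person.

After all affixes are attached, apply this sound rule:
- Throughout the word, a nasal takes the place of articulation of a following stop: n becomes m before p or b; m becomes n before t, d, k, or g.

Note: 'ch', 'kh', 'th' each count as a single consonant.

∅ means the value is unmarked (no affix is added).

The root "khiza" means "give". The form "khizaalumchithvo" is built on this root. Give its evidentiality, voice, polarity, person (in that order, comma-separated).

assumed, passive, negative, 1st person

Segment: khiza-a-lum-chith-vo.
evidentiality: -a → assumed.
voice: -lum → passive.
polarity: -chith → negative.
person: -vo → 1st person.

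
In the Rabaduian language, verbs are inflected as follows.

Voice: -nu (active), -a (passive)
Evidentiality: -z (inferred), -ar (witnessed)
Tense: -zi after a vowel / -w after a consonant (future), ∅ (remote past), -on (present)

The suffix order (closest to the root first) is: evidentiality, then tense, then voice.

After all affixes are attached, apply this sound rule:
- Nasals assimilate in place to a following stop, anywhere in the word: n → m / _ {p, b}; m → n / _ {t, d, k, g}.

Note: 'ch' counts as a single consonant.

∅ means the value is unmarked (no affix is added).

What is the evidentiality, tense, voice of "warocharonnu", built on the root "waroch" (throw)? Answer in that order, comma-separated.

Segment: waroch-ar-on-nu.
evidentiality: -ar → witnessed.
tense: -on → present.
voice: -nu → active.

witnessed, present, active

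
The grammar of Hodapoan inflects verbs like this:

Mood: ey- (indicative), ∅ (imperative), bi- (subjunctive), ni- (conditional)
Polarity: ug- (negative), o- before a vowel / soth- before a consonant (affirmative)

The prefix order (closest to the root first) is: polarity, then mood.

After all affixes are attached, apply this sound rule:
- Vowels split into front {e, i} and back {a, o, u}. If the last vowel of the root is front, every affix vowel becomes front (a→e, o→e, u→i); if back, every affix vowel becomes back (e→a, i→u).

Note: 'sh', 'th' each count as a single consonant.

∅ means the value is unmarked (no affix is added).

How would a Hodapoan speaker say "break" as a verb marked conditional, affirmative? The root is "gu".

nusothgu

Attach polarity affirmative soth- (before consonant 'g') → sothgu.
Attach mood conditional ni- → nisothgu.
Apply vowel harmony: nisothgu → nusothgu.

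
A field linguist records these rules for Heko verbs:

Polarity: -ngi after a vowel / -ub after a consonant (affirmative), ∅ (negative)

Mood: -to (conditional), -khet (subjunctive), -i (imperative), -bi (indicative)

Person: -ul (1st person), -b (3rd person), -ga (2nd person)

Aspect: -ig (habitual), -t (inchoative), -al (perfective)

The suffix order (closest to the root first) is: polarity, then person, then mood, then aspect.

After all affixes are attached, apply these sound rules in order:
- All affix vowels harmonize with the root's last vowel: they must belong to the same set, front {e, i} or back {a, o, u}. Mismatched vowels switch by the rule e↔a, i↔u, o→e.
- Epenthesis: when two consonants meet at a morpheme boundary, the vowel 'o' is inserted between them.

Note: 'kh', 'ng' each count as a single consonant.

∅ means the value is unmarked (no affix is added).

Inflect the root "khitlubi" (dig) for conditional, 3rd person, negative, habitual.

polarity = negative: zero marking, form stays khitlubi.
Attach person 3rd person -b → khitlubib.
Attach mood conditional -to → khitlubibto.
Attach aspect habitual -ig → khitlubibtoig.
Apply vowel harmony: khitlubibtoig → khitlubibteig.
Apply epenthesis: khitlubibteig → khitlubiboteig.

khitlubiboteig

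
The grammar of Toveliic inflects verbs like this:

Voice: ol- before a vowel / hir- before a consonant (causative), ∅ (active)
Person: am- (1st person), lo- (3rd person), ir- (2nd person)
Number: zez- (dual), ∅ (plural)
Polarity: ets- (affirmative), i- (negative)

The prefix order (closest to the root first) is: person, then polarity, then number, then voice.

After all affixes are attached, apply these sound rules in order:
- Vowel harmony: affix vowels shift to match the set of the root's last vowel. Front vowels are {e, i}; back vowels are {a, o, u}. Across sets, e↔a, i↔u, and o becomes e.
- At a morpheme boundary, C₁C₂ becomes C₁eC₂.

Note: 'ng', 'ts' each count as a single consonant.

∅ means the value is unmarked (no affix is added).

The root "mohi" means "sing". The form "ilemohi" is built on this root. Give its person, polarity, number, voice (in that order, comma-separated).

3rd person, negative, plural, active

Segment: i-lo-mohi.
person: lo- → 3rd person.
polarity: i- → negative.
number: ∅ → plural.
voice: ∅ → active.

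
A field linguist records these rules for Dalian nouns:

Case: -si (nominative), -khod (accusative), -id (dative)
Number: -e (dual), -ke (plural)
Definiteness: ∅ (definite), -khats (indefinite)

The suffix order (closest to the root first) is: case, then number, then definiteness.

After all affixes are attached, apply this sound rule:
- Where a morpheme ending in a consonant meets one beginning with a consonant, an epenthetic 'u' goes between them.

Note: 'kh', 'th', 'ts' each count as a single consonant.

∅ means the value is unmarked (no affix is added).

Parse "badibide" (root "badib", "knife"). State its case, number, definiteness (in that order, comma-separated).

dative, dual, definite

Segment: badib-id-e.
case: -id → dative.
number: -e → dual.
definiteness: ∅ → definite.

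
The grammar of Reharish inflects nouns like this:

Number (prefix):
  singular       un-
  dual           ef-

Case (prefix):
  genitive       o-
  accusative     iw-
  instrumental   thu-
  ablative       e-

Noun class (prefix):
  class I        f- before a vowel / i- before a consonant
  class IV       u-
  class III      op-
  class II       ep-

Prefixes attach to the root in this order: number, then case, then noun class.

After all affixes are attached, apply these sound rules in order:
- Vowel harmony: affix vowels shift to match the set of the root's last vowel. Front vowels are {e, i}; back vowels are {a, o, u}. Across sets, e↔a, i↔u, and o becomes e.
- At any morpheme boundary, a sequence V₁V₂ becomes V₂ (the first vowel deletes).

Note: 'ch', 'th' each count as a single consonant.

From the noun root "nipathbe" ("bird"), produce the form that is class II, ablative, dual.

Attach number dual ef- → efnipathbe.
Attach case ablative e- → eefnipathbe.
Attach noun class class II ep- → epeefnipathbe.
Vowel harmony: no change.
Apply vowel deletion: epeefnipathbe → epefnipathbe.

epefnipathbe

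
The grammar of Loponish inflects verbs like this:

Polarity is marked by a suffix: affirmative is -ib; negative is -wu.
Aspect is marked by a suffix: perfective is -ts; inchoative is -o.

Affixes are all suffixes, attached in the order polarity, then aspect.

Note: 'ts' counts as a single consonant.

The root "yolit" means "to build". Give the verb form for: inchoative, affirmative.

yolitibo

Attach polarity affirmative -ib → yolitib.
Attach aspect inchoative -o → yolitibo.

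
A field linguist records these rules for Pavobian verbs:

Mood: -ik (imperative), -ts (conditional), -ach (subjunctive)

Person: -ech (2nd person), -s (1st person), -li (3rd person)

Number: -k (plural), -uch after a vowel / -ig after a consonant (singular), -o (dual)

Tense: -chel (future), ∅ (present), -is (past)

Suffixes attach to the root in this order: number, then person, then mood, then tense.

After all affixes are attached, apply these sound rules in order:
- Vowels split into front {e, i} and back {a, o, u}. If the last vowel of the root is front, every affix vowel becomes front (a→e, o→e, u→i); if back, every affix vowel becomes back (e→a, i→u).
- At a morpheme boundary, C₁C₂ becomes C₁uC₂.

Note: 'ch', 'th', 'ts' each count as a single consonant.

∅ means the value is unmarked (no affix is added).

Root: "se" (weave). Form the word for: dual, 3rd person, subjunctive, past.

seeliechis

Attach number dual -o → seo.
Attach person 3rd person -li → seoli.
Attach mood subjunctive -ach → seoliach.
Attach tense past -is → seoliachis.
Apply vowel harmony: seoliachis → seeliechis.
Epenthesis: no change.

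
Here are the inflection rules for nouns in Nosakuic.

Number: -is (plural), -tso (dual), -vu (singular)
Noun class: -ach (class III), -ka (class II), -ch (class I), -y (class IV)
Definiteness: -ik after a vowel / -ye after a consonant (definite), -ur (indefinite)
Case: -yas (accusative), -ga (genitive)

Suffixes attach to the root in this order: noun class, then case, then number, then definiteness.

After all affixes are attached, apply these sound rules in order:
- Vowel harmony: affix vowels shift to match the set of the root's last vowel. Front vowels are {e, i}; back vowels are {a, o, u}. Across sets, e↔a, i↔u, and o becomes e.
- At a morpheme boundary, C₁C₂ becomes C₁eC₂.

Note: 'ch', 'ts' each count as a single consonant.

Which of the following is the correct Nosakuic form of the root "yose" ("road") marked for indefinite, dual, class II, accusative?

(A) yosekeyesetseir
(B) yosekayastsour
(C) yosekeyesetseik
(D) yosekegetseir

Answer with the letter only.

A

Attach noun class class II -ka → yoseka.
Attach case accusative -yas → yosekayas.
Attach number dual -tso → yosekayastso.
Attach definiteness indefinite -ur → yosekayastsour.
Apply vowel harmony: yosekayastsour → yosekeyestseir.
Apply epenthesis: yosekeyestseir → yosekeyesetseir.
So the correct form is yosekeyesetseir, option (A).
(D) yosekegetseir is wrong: it uses genitive instead of accusative for case.
(C) yosekeyesetseik is wrong: it uses definite instead of indefinite for definiteness.
(B) yosekayastsour is wrong: it fails to apply the sound rule(s).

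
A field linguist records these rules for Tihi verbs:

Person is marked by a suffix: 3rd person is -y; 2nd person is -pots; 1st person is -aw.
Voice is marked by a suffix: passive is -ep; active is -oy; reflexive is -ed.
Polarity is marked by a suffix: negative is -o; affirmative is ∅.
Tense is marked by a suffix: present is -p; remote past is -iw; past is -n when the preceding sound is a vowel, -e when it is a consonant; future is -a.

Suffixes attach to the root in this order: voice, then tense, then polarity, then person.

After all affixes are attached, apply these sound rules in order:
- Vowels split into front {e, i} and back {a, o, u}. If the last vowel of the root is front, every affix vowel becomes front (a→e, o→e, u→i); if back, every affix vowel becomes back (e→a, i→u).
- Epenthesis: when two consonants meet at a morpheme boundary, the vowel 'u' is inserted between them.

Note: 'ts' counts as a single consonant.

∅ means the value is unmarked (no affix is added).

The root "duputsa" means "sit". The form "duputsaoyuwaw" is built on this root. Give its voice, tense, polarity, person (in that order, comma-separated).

active, remote past, affirmative, 1st person

Segment: duputsa-oy-iw-aw.
voice: -oy → active.
tense: -iw → remote past.
polarity: ∅ → affirmative.
person: -aw → 1st person.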